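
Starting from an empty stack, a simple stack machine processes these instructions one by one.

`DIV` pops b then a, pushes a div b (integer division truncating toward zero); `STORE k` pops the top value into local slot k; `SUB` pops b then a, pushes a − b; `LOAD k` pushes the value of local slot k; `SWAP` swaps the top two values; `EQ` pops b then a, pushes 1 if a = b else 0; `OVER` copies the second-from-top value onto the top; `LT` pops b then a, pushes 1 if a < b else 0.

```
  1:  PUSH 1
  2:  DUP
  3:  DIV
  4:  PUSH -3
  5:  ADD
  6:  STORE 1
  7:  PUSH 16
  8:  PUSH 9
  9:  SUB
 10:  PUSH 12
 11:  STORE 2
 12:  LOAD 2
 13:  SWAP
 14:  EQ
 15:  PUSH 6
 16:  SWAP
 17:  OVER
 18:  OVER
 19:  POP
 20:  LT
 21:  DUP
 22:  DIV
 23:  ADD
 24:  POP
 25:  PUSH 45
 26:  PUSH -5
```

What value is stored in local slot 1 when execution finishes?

-2

PUSH 1  → [1]
DUP     → [1, 1]
DIV     → [1]
PUSH -3 → [1, -3]
ADD     → [-2]
STORE 1 → []
PUSH 16 → [16]
PUSH 9  → [16, 9]
SUB     → [7]
PUSH 12 → [7, 12]
STORE 2 → [7]
LOAD 2  → [7, 12]
SWAP    → [12, 7]
EQ      → [0]
PUSH 6  → [0, 6]
SWAP    → [6, 0]
OVER    → [6, 0, 6]
OVER    → [6, 0, 6, 0]
POP     → [6, 0, 6]
LT      → [6, 1]
DUP     → [6, 1, 1]
DIV     → [6, 1]
ADD     → [7]
POP     → []
PUSH 45 → [45]
PUSH -5 → [45, -5]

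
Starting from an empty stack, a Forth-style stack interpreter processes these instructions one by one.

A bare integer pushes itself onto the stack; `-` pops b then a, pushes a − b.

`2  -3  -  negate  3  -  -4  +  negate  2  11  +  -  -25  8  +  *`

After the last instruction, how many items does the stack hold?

1

2      : 2
-3     : 2 -3
-      : 5
negate : -5
3      : -5 3
-      : -8
-4     : -8 -4
+      : -12
negate : 12
2      : 12 2
11     : 12 2 11
+      : 12 13
-      : -1
-25    : -1 -25
8      : -1 -25 8
+      : -1 -17
*      : 17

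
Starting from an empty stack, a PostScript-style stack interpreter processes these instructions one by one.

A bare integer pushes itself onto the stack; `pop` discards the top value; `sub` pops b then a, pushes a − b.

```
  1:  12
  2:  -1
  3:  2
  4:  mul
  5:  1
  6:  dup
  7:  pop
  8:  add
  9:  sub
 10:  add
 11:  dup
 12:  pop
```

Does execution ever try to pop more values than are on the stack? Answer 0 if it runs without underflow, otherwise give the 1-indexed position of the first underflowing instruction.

12   12
-1   12 -1
2    12 -1 2
mul  12 -2
1    12 -2 1
dup  12 -2 1 1
pop  12 -2 1
add  12 -1
sub  13
add  — needs 2 operands, stack has 1 → underflow

10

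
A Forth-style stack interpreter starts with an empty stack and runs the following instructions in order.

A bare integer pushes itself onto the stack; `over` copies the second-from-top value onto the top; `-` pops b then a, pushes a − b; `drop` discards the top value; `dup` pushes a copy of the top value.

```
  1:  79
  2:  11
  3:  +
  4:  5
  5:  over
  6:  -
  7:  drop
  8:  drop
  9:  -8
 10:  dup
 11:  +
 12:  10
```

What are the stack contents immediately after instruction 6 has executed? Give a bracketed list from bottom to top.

[90, -85]

79   -> [79]
11   -> [79, 11]
+    -> [90]
5    -> [90, 5]
over -> [90, 5, 90]
-    -> [90, -85]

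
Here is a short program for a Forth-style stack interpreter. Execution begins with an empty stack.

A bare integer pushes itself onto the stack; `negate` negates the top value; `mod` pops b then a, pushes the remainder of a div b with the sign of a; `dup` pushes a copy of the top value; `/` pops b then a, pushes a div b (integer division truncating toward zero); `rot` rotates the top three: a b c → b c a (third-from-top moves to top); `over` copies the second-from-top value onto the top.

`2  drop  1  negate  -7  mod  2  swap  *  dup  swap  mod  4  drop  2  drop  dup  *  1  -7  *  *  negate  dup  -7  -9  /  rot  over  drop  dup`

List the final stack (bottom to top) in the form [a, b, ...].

2       [2]
drop    []
1       [1]
negate  [-1]
-7      [-1, -7]
mod     [-1]
2       [-1, 2]
swap    [2, -1]
*       [-2]
dup     [-2, -2]
swap    [-2, -2]
mod     [0]
4       [0, 4]
drop    [0]
2       [0, 2]
drop    [0]
dup     [0, 0]
*       [0]
1       [0, 1]
-7      [0, 1, -7]
*       [0, -7]
*       [0]
negate  [0]
dup     [0, 0]
-7      [0, 0, -7]
-9      [0, 0, -7, -9]
/       [0, 0, 0]
rot     [0, 0, 0]
over    [0, 0, 0, 0]
drop    [0, 0, 0]
dup     [0, 0, 0, 0]

[0, 0, 0, 0]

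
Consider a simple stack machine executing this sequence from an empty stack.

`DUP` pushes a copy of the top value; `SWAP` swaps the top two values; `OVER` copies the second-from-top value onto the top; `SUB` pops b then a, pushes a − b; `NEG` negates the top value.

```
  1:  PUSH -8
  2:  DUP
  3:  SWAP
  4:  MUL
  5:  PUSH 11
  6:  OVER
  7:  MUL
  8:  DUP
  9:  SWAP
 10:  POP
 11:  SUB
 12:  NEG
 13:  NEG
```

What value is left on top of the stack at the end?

PUSH -8 → -8
DUP     → -8 -8
SWAP    → -8 -8
MUL     → 64
PUSH 11 → 64 11
OVER    → 64 11 64
MUL     → 64 704
DUP     → 64 704 704
SWAP    → 64 704 704
POP     → 64 704
SUB     → -640
NEG     → 640
NEG     → -640

-640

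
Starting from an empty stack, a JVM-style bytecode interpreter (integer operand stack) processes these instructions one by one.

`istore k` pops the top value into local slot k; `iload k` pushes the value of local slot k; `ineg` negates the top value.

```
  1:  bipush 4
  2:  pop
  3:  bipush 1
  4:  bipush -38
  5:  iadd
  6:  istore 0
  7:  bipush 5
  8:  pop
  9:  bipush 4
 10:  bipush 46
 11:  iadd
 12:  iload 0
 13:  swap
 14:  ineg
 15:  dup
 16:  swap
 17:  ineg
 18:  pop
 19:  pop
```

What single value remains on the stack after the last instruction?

bipush 4   -> 4
pop        -> (empty)
bipush 1   -> 1
bipush -38 -> 1 -38
iadd       -> -37
istore 0   -> (empty)
bipush 5   -> 5
pop        -> (empty)
bipush 4   -> 4
bipush 46  -> 4 46
iadd       -> 50
iload 0    -> 50 -37
swap       -> -37 50
ineg       -> -37 -50
dup        -> -37 -50 -50
swap       -> -37 -50 -50
ineg       -> -37 -50 50
pop        -> -37 -50
pop        -> -37

-37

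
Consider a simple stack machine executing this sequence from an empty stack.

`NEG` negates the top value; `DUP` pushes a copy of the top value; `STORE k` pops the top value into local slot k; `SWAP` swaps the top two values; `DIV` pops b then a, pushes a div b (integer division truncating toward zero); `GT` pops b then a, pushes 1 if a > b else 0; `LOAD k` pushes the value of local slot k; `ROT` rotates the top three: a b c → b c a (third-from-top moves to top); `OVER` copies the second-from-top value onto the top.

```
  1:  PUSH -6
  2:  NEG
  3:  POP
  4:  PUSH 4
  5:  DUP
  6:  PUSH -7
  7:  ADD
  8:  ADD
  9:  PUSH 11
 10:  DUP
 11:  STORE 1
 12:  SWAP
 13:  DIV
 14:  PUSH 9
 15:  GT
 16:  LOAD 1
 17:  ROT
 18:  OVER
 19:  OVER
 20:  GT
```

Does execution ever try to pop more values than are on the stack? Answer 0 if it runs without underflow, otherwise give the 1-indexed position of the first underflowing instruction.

PUSH -6 → -6
NEG     → 6
POP     → (empty)
PUSH 4  → 4
DUP     → 4 4
PUSH -7 → 4 4 -7
ADD     → 4 -3
ADD     → 1
PUSH 11 → 1 11
DUP     → 1 11 11
STORE 1 → 1 11
SWAP    → 11 1
DIV     → 11
PUSH 9  → 11 9
GT      → 1
LOAD 1  → 1 11
ROT  — needs 3 operands, stack has 2 → underflow

17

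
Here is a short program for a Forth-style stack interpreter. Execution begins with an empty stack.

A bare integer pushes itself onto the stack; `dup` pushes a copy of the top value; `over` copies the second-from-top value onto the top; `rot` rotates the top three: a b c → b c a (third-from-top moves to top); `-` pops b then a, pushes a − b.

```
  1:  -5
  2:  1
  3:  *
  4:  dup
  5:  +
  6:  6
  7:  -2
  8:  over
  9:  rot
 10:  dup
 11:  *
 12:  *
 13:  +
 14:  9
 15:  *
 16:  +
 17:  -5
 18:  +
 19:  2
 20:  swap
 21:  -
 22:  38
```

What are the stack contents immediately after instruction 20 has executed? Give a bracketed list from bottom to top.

-5   → [-5]
1    → [-5, 1]
*    → [-5]
dup  → [-5, -5]
+    → [-10]
6    → [-10, 6]
-2   → [-10, 6, -2]
over → [-10, 6, -2, 6]
rot  → [-10, -2, 6, 6]
dup  → [-10, -2, 6, 6, 6]
*    → [-10, -2, 6, 36]
*    → [-10, -2, 216]
+    → [-10, 214]
9    → [-10, 214, 9]
*    → [-10, 1926]
+    → [1916]
-5   → [1916, -5]
+    → [1911]
2    → [1911, 2]
swap → [2, 1911]

[2, 1911]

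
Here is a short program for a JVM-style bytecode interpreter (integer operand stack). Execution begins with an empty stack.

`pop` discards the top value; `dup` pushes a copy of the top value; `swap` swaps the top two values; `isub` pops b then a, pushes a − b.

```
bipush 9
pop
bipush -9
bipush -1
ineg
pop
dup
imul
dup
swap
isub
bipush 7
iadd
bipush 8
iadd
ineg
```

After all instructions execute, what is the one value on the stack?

-15

bipush 9  → [9]
pop       → []
bipush -9 → [-9]
bipush -1 → [-9, -1]
ineg      → [-9, 1]
pop       → [-9]
dup       → [-9, -9]
imul      → [81]
dup       → [81, 81]
swap      → [81, 81]
isub      → [0]
bipush 7  → [0, 7]
iadd      → [7]
bipush 8  → [7, 8]
iadd      → [15]
ineg      → [-15]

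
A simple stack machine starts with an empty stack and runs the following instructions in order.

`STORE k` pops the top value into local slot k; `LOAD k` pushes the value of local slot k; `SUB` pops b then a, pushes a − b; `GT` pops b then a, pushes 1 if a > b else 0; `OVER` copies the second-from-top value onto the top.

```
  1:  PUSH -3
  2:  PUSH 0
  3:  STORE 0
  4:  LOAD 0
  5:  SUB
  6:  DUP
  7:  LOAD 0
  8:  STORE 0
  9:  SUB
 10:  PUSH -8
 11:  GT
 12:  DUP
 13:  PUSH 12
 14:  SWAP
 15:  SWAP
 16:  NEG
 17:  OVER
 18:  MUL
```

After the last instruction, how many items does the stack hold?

PUSH -3  [-3]
PUSH 0   [-3, 0]
STORE 0  [-3]
LOAD 0   [-3, 0]
SUB      [-3]
DUP      [-3, -3]
LOAD 0   [-3, -3, 0]
STORE 0  [-3, -3]
SUB      [0]
PUSH -8  [0, -8]
GT       [1]
DUP      [1, 1]
PUSH 12  [1, 1, 12]
SWAP     [1, 12, 1]
SWAP     [1, 1, 12]
NEG      [1, 1, -12]
OVER     [1, 1, -12, 1]
MUL      [1, 1, -12]

3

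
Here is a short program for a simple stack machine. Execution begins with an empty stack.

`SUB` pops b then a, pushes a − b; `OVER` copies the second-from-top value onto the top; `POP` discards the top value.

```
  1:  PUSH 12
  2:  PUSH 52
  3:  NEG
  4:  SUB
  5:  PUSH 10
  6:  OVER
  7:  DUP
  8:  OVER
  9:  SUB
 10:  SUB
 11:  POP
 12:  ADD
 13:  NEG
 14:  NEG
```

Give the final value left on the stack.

PUSH 12 -> [12]
PUSH 52 -> [12, 52]
NEG     -> [12, -52]
SUB     -> [64]
PUSH 10 -> [64, 10]
OVER    -> [64, 10, 64]
DUP     -> [64, 10, 64, 64]
OVER    -> [64, 10, 64, 64, 64]
SUB     -> [64, 10, 64, 0]
SUB     -> [64, 10, 64]
POP     -> [64, 10]
ADD     -> [74]
NEG     -> [-74]
NEG     -> [74]

74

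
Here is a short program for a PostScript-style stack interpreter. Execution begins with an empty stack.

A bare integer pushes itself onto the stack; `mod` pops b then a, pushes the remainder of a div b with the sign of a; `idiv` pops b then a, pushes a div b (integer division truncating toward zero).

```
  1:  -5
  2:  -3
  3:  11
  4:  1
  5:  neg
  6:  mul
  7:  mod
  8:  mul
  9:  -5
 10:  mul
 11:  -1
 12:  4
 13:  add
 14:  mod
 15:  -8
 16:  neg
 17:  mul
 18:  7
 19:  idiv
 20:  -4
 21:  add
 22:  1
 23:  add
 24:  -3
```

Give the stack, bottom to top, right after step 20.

[0, -4]

-5   -> [-5]
-3   -> [-5, -3]
11   -> [-5, -3, 11]
1    -> [-5, -3, 11, 1]
neg  -> [-5, -3, 11, -1]
mul  -> [-5, -3, -11]
mod  -> [-5, -3]
mul  -> [15]
-5   -> [15, -5]
mul  -> [-75]
-1   -> [-75, -1]
4    -> [-75, -1, 4]
add  -> [-75, 3]
mod  -> [0]
-8   -> [0, -8]
neg  -> [0, 8]
mul  -> [0]
7    -> [0, 7]
idiv -> [0]
-4   -> [0, -4]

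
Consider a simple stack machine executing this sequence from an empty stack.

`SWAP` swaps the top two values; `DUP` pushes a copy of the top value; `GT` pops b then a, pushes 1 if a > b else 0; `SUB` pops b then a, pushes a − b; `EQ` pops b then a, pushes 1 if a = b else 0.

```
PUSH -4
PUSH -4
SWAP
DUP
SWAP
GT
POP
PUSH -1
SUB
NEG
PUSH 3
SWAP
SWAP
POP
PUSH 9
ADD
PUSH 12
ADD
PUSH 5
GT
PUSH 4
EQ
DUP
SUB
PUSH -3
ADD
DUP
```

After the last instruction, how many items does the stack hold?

2

PUSH -4 : [-4]
PUSH -4 : [-4, -4]
SWAP    : [-4, -4]
DUP     : [-4, -4, -4]
SWAP    : [-4, -4, -4]
GT      : [-4, 0]
POP     : [-4]
PUSH -1 : [-4, -1]
SUB     : [-3]
NEG     : [3]
PUSH 3  : [3, 3]
SWAP    : [3, 3]
SWAP    : [3, 3]
POP     : [3]
PUSH 9  : [3, 9]
ADD     : [12]
PUSH 12 : [12, 12]
ADD     : [24]
PUSH 5  : [24, 5]
GT      : [1]
PUSH 4  : [1, 4]
EQ      : [0]
DUP     : [0, 0]
SUB     : [0]
PUSH -3 : [0, -3]
ADD     : [-3]
DUP     : [-3, -3]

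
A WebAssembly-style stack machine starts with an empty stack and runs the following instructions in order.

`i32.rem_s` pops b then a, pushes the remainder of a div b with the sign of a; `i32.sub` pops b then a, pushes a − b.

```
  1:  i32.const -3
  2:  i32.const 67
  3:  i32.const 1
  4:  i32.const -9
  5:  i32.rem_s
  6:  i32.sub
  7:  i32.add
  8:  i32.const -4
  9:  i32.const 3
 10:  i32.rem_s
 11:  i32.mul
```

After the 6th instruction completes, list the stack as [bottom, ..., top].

i32.const -3 -> -3
i32.const 67 -> -3 67
i32.const 1  -> -3 67 1
i32.const -9 -> -3 67 1 -9
i32.rem_s    -> -3 67 1
i32.sub      -> -3 66

[-3, 66]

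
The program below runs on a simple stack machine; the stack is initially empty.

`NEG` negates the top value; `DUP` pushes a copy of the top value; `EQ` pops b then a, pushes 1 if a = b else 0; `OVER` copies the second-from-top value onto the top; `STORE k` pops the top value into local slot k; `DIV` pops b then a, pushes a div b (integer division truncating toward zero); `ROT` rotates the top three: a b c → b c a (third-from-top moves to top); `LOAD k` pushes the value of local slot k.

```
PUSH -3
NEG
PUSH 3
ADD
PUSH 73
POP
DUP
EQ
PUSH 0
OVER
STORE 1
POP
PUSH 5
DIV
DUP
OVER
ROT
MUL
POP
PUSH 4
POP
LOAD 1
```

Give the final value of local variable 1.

1

PUSH -3 → [-3]
NEG     → [3]
PUSH 3  → [3, 3]
ADD     → [6]
PUSH 73 → [6, 73]
POP     → [6]
DUP     → [6, 6]
EQ      → [1]
PUSH 0  → [1, 0]
OVER    → [1, 0, 1]
STORE 1 → [1, 0]
POP     → [1]
PUSH 5  → [1, 5]
DIV     → [0]
DUP     → [0, 0]
OVER    → [0, 0, 0]
ROT     → [0, 0, 0]
MUL     → [0, 0]
POP     → [0]
PUSH 4  → [0, 4]
POP     → [0]
LOAD 1  → [0, 1]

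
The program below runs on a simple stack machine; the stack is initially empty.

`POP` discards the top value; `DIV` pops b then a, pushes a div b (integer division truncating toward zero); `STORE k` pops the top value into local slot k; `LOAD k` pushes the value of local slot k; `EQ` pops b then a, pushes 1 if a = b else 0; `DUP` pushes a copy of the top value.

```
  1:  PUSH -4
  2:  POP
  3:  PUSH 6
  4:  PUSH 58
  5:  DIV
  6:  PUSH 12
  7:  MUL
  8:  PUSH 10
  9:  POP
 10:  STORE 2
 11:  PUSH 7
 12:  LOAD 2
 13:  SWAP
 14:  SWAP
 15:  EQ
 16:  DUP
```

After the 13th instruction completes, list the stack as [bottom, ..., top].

[0, 7]

PUSH -4 -> -4
POP     -> (empty)
PUSH 6  -> 6
PUSH 58 -> 6 58
DIV     -> 0
PUSH 12 -> 0 12
MUL     -> 0
PUSH 10 -> 0 10
POP     -> 0
STORE 2 -> (empty)
PUSH 7  -> 7
LOAD 2  -> 7 0
SWAP    -> 0 7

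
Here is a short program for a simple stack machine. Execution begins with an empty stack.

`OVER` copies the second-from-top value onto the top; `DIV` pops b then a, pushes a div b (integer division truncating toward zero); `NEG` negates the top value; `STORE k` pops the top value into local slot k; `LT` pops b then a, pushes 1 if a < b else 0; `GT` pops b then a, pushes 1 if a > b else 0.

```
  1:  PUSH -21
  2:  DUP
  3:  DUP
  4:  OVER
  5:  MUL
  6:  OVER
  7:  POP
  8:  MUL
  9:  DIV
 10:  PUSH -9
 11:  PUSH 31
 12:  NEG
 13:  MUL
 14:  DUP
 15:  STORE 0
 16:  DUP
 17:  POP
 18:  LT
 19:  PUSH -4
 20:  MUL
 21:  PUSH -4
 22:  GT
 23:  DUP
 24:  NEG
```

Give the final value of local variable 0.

PUSH -21 -> -21
DUP      -> -21 -21
DUP      -> -21 -21 -21
OVER     -> -21 -21 -21 -21
MUL      -> -21 -21 441
OVER     -> -21 -21 441 -21
POP      -> -21 -21 441
MUL      -> -21 -9261
DIV      -> 0
PUSH -9  -> 0 -9
PUSH 31  -> 0 -9 31
NEG      -> 0 -9 -31
MUL      -> 0 279
DUP      -> 0 279 279
STORE 0  -> 0 279
DUP      -> 0 279 279
POP      -> 0 279
LT       -> 1
PUSH -4  -> 1 -4
MUL      -> -4
PUSH -4  -> -4 -4
GT       -> 0
DUP      -> 0 0
NEG      -> 0 0

279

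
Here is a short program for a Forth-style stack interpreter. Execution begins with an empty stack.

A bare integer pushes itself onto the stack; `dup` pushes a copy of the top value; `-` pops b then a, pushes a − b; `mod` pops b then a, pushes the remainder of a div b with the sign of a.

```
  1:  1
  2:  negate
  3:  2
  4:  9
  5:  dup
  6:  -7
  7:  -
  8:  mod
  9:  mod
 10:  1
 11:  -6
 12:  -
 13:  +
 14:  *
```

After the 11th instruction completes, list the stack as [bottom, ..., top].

1      -> 1
negate -> -1
2      -> -1 2
9      -> -1 2 9
dup    -> -1 2 9 9
-7     -> -1 2 9 9 -7
-      -> -1 2 9 16
mod    -> -1 2 9
mod    -> -1 2
1      -> -1 2 1
-6     -> -1 2 1 -6

[-1, 2, 1, -6]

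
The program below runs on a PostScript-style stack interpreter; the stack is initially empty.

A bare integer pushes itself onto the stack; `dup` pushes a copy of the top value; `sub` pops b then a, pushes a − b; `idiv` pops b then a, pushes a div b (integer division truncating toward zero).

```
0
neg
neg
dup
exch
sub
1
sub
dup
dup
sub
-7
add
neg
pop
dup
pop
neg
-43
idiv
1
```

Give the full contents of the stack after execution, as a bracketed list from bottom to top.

[0, 1]

0    → [0]
neg  → [0]
neg  → [0]
dup  → [0, 0]
exch → [0, 0]
sub  → [0]
1    → [0, 1]
sub  → [-1]
dup  → [-1, -1]
dup  → [-1, -1, -1]
sub  → [-1, 0]
-7   → [-1, 0, -7]
add  → [-1, -7]
neg  → [-1, 7]
pop  → [-1]
dup  → [-1, -1]
pop  → [-1]
neg  → [1]
-43  → [1, -43]
idiv → [0]
1    → [0, 1]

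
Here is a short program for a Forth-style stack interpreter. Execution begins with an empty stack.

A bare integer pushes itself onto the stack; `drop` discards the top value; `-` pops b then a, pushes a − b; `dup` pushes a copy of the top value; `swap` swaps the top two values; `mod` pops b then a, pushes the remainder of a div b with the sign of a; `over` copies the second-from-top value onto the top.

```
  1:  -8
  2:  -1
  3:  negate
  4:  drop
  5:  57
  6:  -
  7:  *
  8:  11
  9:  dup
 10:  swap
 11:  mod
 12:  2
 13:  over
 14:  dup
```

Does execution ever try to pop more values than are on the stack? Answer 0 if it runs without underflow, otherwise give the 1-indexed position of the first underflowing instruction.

-8     -> -8
-1     -> -8 -1
negate -> -8 1
drop   -> -8
57     -> -8 57
-      -> -65
*  — needs 2 operands, stack has 1 → underflow

7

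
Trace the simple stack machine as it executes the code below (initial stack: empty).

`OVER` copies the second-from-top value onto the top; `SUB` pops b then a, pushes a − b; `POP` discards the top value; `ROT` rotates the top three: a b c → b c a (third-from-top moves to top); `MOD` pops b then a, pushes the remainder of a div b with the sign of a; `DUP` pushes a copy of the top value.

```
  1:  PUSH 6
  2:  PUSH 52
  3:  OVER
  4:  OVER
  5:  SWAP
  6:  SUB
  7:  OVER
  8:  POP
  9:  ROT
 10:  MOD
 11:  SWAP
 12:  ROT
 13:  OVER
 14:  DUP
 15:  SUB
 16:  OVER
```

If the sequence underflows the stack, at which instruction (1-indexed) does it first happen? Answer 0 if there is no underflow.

PUSH 6  → 6
PUSH 52 → 6 52
OVER    → 6 52 6
OVER    → 6 52 6 52
SWAP    → 6 52 52 6
SUB     → 6 52 46
OVER    → 6 52 46 52
POP     → 6 52 46
ROT     → 52 46 6
MOD     → 52 4
SWAP    → 4 52
ROT  — needs 3 operands, stack has 2 → underflow

12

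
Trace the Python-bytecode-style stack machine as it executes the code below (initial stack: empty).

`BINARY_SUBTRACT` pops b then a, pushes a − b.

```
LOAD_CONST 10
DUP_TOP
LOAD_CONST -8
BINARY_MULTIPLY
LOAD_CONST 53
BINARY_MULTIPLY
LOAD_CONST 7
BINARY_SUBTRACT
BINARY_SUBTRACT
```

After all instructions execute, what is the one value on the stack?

LOAD_CONST 10   : [10]
DUP_TOP         : [10, 10]
LOAD_CONST -8   : [10, 10, -8]
BINARY_MULTIPLY : [10, -80]
LOAD_CONST 53   : [10, -80, 53]
BINARY_MULTIPLY : [10, -4240]
LOAD_CONST 7    : [10, -4240, 7]
BINARY_SUBTRACT : [10, -4247]
BINARY_SUBTRACT : [4257]

4257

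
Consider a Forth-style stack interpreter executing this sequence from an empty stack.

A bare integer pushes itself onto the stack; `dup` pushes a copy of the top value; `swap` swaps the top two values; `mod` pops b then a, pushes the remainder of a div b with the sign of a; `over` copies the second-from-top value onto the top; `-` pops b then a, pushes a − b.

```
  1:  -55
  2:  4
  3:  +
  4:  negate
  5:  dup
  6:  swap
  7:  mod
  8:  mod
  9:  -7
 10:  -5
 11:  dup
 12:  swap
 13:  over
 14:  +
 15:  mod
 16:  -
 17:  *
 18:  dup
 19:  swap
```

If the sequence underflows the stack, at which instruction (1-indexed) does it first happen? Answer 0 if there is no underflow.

-55    → [-55]
4      → [-55, 4]
+      → [-51]
negate → [51]
dup    → [51, 51]
swap   → [51, 51]
mod    → [0]
mod  — needs 2 operands, stack has 1 → underflow

8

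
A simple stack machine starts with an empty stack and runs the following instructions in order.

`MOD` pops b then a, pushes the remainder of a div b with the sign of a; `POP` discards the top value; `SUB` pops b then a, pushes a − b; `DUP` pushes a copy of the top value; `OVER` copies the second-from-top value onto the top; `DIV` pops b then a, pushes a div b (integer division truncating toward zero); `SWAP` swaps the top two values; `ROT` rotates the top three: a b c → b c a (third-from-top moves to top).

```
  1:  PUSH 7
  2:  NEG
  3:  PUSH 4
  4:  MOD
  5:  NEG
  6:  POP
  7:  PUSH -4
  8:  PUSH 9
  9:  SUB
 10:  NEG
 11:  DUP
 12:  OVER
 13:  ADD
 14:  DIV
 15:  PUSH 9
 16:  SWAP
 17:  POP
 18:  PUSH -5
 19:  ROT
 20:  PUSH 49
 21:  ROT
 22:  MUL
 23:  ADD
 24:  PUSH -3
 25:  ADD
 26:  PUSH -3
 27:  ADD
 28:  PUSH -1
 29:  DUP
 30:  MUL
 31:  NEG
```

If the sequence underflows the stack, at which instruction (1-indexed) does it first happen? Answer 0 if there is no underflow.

19

PUSH 7  → [7]
NEG     → [-7]
PUSH 4  → [-7, 4]
MOD     → [-3]
NEG     → [3]
POP     → []
PUSH -4 → [-4]
PUSH 9  → [-4, 9]
SUB     → [-13]
NEG     → [13]
DUP     → [13, 13]
OVER    → [13, 13, 13]
ADD     → [13, 26]
DIV     → [0]
PUSH 9  → [0, 9]
SWAP    → [9, 0]
POP     → [9]
PUSH -5 → [9, -5]
ROT  — needs 3 operands, stack has 2 → underflow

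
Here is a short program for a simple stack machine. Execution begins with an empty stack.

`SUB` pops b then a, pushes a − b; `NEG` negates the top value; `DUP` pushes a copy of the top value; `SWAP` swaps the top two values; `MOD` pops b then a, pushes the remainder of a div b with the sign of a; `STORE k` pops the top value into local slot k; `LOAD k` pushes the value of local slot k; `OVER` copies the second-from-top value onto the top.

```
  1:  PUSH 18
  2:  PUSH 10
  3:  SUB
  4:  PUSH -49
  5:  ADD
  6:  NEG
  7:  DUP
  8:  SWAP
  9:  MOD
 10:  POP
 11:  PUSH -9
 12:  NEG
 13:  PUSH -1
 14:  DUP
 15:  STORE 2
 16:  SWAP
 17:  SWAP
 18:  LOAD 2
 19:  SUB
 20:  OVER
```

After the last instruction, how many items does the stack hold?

PUSH 18  -> [18]
PUSH 10  -> [18, 10]
SUB      -> [8]
PUSH -49 -> [8, -49]
ADD      -> [-41]
NEG      -> [41]
DUP      -> [41, 41]
SWAP     -> [41, 41]
MOD      -> [0]
POP      -> []
PUSH -9  -> [-9]
NEG      -> [9]
PUSH -1  -> [9, -1]
DUP      -> [9, -1, -1]
STORE 2  -> [9, -1]
SWAP     -> [-1, 9]
SWAP     -> [9, -1]
LOAD 2   -> [9, -1, -1]
SUB      -> [9, 0]
OVER     -> [9, 0, 9]

3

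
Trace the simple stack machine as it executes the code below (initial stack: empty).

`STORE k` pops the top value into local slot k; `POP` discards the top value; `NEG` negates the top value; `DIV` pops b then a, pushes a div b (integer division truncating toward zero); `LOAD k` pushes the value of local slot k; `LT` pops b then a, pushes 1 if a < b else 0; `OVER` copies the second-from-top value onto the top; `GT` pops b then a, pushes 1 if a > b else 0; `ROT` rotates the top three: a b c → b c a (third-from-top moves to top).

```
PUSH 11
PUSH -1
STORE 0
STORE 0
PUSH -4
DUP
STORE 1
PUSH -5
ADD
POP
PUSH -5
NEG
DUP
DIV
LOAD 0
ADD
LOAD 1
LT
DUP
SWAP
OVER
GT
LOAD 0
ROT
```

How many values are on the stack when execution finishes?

3

PUSH 11 -> 11
PUSH -1 -> 11 -1
STORE 0 -> 11
STORE 0 -> (empty)
PUSH -4 -> -4
DUP     -> -4 -4
STORE 1 -> -4
PUSH -5 -> -4 -5
ADD     -> -9
POP     -> (empty)
PUSH -5 -> -5
NEG     -> 5
DUP     -> 5 5
DIV     -> 1
LOAD 0  -> 1 11
ADD     -> 12
LOAD 1  -> 12 -4
LT      -> 0
DUP     -> 0 0
SWAP    -> 0 0
OVER    -> 0 0 0
GT      -> 0 0
LOAD 0  -> 0 0 11
ROT     -> 0 11 0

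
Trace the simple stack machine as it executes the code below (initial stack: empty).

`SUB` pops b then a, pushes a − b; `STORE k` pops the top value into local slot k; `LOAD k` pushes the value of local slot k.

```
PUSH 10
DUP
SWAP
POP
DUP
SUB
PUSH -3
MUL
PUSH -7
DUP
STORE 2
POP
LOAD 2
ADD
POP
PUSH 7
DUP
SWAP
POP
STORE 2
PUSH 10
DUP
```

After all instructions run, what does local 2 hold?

PUSH 10  [10]
DUP      [10, 10]
SWAP     [10, 10]
POP      [10]
DUP      [10, 10]
SUB      [0]
PUSH -3  [0, -3]
MUL      [0]
PUSH -7  [0, -7]
DUP      [0, -7, -7]
STORE 2  [0, -7]
POP      [0]
LOAD 2   [0, -7]
ADD      [-7]
POP      []
PUSH 7   [7]
DUP      [7, 7]
SWAP     [7, 7]
POP      [7]
STORE 2  []
PUSH 10  [10]
DUP      [10, 10]

7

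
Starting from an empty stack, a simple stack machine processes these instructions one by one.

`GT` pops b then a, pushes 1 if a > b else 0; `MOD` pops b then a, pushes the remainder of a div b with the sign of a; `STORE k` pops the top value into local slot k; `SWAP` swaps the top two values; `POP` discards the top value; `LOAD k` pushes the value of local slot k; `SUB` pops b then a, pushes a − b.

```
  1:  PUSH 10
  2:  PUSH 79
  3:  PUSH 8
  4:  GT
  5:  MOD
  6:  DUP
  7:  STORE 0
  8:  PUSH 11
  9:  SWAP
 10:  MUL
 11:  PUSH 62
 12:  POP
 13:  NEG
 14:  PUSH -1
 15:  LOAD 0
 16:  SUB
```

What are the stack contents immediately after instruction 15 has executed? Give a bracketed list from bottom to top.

PUSH 10 -> [10]
PUSH 79 -> [10, 79]
PUSH 8  -> [10, 79, 8]
GT      -> [10, 1]
MOD     -> [0]
DUP     -> [0, 0]
STORE 0 -> [0]
PUSH 11 -> [0, 11]
SWAP    -> [11, 0]
MUL     -> [0]
PUSH 62 -> [0, 62]
POP     -> [0]
NEG     -> [0]
PUSH -1 -> [0, -1]
LOAD 0  -> [0, -1, 0]

[0, -1, 0]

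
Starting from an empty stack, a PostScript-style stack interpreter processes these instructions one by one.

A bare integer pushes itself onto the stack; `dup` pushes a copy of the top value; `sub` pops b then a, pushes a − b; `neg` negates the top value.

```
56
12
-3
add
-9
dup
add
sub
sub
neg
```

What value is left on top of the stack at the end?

-29

56  -> [56]
12  -> [56, 12]
-3  -> [56, 12, -3]
add -> [56, 9]
-9  -> [56, 9, -9]
dup -> [56, 9, -9, -9]
add -> [56, 9, -18]
sub -> [56, 27]
sub -> [29]
neg -> [-29]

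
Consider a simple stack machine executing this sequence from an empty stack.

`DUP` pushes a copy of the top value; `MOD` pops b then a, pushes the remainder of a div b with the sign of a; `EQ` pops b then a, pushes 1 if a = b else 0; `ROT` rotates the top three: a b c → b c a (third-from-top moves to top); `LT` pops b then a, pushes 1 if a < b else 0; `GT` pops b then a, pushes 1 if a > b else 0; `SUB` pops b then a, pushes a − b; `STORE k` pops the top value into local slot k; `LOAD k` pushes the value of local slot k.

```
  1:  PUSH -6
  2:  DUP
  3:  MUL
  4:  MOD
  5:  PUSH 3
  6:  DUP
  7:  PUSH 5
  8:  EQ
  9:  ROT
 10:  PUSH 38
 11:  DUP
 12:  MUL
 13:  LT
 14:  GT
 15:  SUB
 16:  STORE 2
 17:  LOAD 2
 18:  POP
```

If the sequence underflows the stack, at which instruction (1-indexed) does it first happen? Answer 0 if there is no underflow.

PUSH -6 → -6
DUP     → -6 -6
MUL     → 36
MOD  — needs 2 operands, stack has 1 → underflow

4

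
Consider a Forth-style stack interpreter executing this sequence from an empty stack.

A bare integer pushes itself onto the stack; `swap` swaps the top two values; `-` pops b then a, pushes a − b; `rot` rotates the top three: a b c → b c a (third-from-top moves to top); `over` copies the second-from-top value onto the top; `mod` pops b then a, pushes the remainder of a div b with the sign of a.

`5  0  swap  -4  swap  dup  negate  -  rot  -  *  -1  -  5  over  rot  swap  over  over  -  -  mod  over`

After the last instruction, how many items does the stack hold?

3

5       [5]
0       [5, 0]
swap    [0, 5]
-4      [0, 5, -4]
swap    [0, -4, 5]
dup     [0, -4, 5, 5]
negate  [0, -4, 5, -5]
-       [0, -4, 10]
rot     [-4, 10, 0]
-       [-4, 10]
*       [-40]
-1      [-40, -1]
-       [-39]
5       [-39, 5]
over    [-39, 5, -39]
rot     [5, -39, -39]
swap    [5, -39, -39]
over    [5, -39, -39, -39]
over    [5, -39, -39, -39, -39]
-       [5, -39, -39, 0]
-       [5, -39, -39]
mod     [5, 0]
over    [5, 0, 5]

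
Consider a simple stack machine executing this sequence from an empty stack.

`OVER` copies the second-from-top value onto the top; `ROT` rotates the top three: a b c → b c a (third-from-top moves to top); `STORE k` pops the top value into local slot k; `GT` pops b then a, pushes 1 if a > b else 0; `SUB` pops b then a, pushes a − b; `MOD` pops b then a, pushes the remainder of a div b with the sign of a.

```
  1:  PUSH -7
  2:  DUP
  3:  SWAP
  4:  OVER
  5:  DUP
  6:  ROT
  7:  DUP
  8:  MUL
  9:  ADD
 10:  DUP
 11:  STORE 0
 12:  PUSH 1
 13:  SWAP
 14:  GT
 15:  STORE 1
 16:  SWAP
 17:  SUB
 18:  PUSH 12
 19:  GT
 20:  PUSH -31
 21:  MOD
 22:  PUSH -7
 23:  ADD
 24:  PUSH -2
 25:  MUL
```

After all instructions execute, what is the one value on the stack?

PUSH -7   -7
DUP       -7 -7
SWAP      -7 -7
OVER      -7 -7 -7
DUP       -7 -7 -7 -7
ROT       -7 -7 -7 -7
DUP       -7 -7 -7 -7 -7
MUL       -7 -7 -7 49
ADD       -7 -7 42
DUP       -7 -7 42 42
STORE 0   -7 -7 42
PUSH 1    -7 -7 42 1
SWAP      -7 -7 1 42
GT        -7 -7 0
STORE 1   -7 -7
SWAP      -7 -7
SUB       0
PUSH 12   0 12
GT        0
PUSH -31  0 -31
MOD       0
PUSH -7   0 -7
ADD       -7
PUSH -2   -7 -2
MUL       14

14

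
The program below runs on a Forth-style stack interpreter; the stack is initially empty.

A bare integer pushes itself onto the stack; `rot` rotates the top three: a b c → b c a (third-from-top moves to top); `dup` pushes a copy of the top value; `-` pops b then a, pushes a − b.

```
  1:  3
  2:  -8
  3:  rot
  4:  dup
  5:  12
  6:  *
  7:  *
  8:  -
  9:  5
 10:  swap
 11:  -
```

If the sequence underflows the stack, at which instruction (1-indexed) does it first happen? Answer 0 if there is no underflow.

3

3  -> 3
-8 -> 3 -8
rot  — needs 3 operands, stack has 2 → underflow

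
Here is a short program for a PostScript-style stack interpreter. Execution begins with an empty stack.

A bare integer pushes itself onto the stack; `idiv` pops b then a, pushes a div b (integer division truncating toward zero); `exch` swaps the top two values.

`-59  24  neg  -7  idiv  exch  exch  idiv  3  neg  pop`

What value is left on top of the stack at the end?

-19

-59  : [-59]
24   : [-59, 24]
neg  : [-59, -24]
-7   : [-59, -24, -7]
idiv : [-59, 3]
exch : [3, -59]
exch : [-59, 3]
idiv : [-19]
3    : [-19, 3]
neg  : [-19, -3]
pop  : [-19]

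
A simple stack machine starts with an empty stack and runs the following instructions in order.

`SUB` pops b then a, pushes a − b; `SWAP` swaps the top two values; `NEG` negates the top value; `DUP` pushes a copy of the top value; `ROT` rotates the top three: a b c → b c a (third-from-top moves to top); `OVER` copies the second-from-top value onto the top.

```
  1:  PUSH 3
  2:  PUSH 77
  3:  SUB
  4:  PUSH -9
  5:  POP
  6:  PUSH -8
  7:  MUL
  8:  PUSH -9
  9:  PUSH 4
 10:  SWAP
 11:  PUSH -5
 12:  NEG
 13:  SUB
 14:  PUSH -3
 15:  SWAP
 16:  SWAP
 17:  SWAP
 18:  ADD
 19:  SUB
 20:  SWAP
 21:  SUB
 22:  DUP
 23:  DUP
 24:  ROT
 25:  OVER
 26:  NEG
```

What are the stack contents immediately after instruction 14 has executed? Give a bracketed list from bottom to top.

PUSH 3   3
PUSH 77  3 77
SUB      -74
PUSH -9  -74 -9
POP      -74
PUSH -8  -74 -8
MUL      592
PUSH -9  592 -9
PUSH 4   592 -9 4
SWAP     592 4 -9
PUSH -5  592 4 -9 -5
NEG      592 4 -9 5
SUB      592 4 -14
PUSH -3  592 4 -14 -3

[592, 4, -14, -3]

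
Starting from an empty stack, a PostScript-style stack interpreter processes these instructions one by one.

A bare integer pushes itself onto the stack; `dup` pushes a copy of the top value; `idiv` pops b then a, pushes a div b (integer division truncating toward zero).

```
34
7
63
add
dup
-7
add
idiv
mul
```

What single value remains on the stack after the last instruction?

34

34   -> 34
7    -> 34 7
63   -> 34 7 63
add  -> 34 70
dup  -> 34 70 70
-7   -> 34 70 70 -7
add  -> 34 70 63
idiv -> 34 1
mul  -> 34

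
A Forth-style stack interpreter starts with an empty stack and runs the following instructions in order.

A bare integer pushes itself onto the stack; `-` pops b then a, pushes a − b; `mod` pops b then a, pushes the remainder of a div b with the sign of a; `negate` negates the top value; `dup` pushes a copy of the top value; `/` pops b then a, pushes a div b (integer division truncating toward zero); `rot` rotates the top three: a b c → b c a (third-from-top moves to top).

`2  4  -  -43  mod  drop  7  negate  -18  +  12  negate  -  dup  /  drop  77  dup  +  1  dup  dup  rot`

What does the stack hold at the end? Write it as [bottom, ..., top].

2      -> [2]
4      -> [2, 4]
-      -> [-2]
-43    -> [-2, -43]
mod    -> [-2]
drop   -> []
7      -> [7]
negate -> [-7]
-18    -> [-7, -18]
+      -> [-25]
12     -> [-25, 12]
negate -> [-25, -12]
-      -> [-13]
dup    -> [-13, -13]
/      -> [1]
drop   -> []
77     -> [77]
dup    -> [77, 77]
+      -> [154]
1      -> [154, 1]
dup    -> [154, 1, 1]
dup    -> [154, 1, 1, 1]
rot    -> [154, 1, 1, 1]

[154, 1, 1, 1]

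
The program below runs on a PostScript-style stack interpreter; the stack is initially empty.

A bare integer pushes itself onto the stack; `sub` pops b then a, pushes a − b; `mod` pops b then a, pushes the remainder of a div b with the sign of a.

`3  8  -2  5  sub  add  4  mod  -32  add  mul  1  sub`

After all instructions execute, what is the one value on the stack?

-94

3   : [3]
8   : [3, 8]
-2  : [3, 8, -2]
5   : [3, 8, -2, 5]
sub : [3, 8, -7]
add : [3, 1]
4   : [3, 1, 4]
mod : [3, 1]
-32 : [3, 1, -32]
add : [3, -31]
mul : [-93]
1   : [-93, 1]
sub : [-94]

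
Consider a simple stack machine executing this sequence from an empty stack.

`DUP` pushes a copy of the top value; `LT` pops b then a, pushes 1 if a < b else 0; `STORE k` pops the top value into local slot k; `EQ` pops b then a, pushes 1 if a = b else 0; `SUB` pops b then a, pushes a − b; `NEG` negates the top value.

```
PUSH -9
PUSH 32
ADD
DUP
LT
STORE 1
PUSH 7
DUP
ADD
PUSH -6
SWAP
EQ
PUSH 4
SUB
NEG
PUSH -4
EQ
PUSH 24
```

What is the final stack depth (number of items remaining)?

PUSH -9 -> -9
PUSH 32 -> -9 32
ADD     -> 23
DUP     -> 23 23
LT      -> 0
STORE 1 -> (empty)
PUSH 7  -> 7
DUP     -> 7 7
ADD     -> 14
PUSH -6 -> 14 -6
SWAP    -> -6 14
EQ      -> 0
PUSH 4  -> 0 4
SUB     -> -4
NEG     -> 4
PUSH -4 -> 4 -4
EQ      -> 0
PUSH 24 -> 0 24

2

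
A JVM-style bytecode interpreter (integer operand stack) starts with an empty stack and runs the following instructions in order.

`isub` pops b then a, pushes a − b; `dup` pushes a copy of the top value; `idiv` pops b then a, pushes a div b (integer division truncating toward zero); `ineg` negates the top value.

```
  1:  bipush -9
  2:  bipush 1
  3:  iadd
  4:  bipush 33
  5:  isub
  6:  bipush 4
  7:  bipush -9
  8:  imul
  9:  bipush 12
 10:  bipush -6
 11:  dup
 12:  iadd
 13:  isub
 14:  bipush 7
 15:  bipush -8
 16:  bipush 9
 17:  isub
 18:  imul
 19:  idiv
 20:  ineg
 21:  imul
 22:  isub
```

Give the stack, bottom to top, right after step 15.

[-41, -36, 24, 7, -8]

bipush -9  [-9]
bipush 1   [-9, 1]
iadd       [-8]
bipush 33  [-8, 33]
isub       [-41]
bipush 4   [-41, 4]
bipush -9  [-41, 4, -9]
imul       [-41, -36]
bipush 12  [-41, -36, 12]
bipush -6  [-41, -36, 12, -6]
dup        [-41, -36, 12, -6, -6]
iadd       [-41, -36, 12, -12]
isub       [-41, -36, 24]
bipush 7   [-41, -36, 24, 7]
bipush -8  [-41, -36, 24, 7, -8]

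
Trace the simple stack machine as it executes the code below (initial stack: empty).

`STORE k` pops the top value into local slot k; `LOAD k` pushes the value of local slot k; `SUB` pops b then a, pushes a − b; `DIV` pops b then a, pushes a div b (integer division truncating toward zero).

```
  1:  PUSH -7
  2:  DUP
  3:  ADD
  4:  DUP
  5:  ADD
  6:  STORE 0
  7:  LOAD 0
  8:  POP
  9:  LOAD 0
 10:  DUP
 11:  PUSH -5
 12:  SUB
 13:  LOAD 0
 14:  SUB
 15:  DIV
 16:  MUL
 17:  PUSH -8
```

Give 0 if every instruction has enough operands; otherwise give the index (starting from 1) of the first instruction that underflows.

PUSH -7 -> [-7]
DUP     -> [-7, -7]
ADD     -> [-14]
DUP     -> [-14, -14]
ADD     -> [-28]
STORE 0 -> []
LOAD 0  -> [-28]
POP     -> []
LOAD 0  -> [-28]
DUP     -> [-28, -28]
PUSH -5 -> [-28, -28, -5]
SUB     -> [-28, -23]
LOAD 0  -> [-28, -23, -28]
SUB     -> [-28, 5]
DIV     -> [-5]
MUL  — needs 2 operands, stack has 1 → underflow

16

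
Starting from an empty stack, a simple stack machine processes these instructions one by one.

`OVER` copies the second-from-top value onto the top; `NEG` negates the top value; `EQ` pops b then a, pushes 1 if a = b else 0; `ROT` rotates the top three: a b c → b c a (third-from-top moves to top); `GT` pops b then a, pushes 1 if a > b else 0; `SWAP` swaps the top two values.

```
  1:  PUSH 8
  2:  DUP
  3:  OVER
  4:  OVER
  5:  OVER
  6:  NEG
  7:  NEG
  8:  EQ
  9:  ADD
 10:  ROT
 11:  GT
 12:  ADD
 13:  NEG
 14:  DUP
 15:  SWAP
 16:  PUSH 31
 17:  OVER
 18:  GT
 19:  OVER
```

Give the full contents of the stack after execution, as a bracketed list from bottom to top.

PUSH 8  -> 8
DUP     -> 8 8
OVER    -> 8 8 8
OVER    -> 8 8 8 8
OVER    -> 8 8 8 8 8
NEG     -> 8 8 8 8 -8
NEG     -> 8 8 8 8 8
EQ      -> 8 8 8 1
ADD     -> 8 8 9
ROT     -> 8 9 8
GT      -> 8 1
ADD     -> 9
NEG     -> -9
DUP     -> -9 -9
SWAP    -> -9 -9
PUSH 31 -> -9 -9 31
OVER    -> -9 -9 31 -9
GT      -> -9 -9 1
OVER    -> -9 -9 1 -9

[-9, -9, 1, -9]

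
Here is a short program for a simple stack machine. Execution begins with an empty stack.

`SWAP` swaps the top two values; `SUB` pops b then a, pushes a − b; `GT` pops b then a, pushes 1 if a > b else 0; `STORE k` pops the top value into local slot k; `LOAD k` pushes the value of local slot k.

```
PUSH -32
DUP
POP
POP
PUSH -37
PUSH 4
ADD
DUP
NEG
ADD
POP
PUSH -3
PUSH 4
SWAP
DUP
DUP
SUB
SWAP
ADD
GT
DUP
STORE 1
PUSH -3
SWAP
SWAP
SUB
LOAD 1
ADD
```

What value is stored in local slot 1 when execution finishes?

PUSH -32  -32
DUP       -32 -32
POP       -32
POP       (empty)
PUSH -37  -37
PUSH 4    -37 4
ADD       -33
DUP       -33 -33
NEG       -33 33
ADD       0
POP       (empty)
PUSH -3   -3
PUSH 4    -3 4
SWAP      4 -3
DUP       4 -3 -3
DUP       4 -3 -3 -3
SUB       4 -3 0
SWAP      4 0 -3
ADD       4 -3
GT        1
DUP       1 1
STORE 1   1
PUSH -3   1 -3
SWAP      -3 1
SWAP      1 -3
SUB       4
LOAD 1    4 1
ADD       5

1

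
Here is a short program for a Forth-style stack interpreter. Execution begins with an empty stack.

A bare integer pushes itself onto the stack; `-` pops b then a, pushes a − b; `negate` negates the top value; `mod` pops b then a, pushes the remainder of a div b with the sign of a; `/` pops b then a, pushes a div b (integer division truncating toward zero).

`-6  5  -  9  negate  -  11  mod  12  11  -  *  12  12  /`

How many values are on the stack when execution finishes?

-6     : -6
5      : -6 5
-      : -11
9      : -11 9
negate : -11 -9
-      : -2
11     : -2 11
mod    : -2
12     : -2 12
11     : -2 12 11
-      : -2 1
*      : -2
12     : -2 12
12     : -2 12 12
/      : -2 1

2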